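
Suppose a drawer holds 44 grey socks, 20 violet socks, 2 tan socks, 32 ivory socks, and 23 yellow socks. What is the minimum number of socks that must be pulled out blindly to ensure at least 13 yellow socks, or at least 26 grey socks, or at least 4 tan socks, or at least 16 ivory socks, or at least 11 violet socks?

65

Each of the 5 colors has its own threshold; avoid all of them simultaneously.
The worst case stops just short of every target: 25 grey, 10 violet, all 2 tan, 15 ivory, 12 yellow — 25 + 10 + 2 + 15 + 12 = 64 socks.
One more sock must push some color to its target, so 64 + 1 = 65.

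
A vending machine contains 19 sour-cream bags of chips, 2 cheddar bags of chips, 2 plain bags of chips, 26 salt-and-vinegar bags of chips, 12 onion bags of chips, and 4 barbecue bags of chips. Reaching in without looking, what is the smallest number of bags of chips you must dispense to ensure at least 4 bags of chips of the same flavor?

17

In the worst case we take at most 3 of each flavor, but all 2 cheddar and all 2 plain (fewer than 3), giving 3 + 2 + 2 + 3 + 3 + 3 = 16.
One more bag of chips then forces some flavor to 4, so 16 + 1 = 17.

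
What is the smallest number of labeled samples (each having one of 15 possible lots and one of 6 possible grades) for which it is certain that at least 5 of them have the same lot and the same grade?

361

There are 15 × 6 = 90 (lot, grade) combinations acting as pigeonholes.
With 90 × 4 = 360 labeled samples we could place exactly 4 in each, with no (lot, grade) pair reaching 5.
One more forces some (lot, grade) pair to hold 5, so 360 + 1 = 361.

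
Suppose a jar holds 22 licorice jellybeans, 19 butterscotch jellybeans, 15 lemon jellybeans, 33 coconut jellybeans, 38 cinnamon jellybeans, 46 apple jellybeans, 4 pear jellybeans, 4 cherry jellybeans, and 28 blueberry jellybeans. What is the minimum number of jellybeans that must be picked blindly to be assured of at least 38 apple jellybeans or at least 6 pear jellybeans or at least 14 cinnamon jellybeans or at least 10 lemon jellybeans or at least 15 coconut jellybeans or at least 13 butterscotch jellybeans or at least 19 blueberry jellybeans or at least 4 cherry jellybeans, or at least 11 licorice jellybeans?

121

The worst case stops just short of every target: 10 licorice, 12 butterscotch, 9 lemon, 14 coconut, 13 cinnamon, 37 apple, all 4 pear, 3 cherry, 18 blueberry — 10 + 12 + 9 + 14 + 13 + 37 + 4 + 3 + 18 = 120 jellybeans.
One more jellybean must push some flavor to its target, so 120 + 1 = 121.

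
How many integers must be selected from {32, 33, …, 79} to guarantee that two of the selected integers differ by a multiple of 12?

Use the pigeonhole principle on residue classes: group the integers by remainder mod 12; there are 12 residue classes, each nonempty in this range.
Choosing one from each class (12 integers) avoids any shared remainder.
One more choice must repeat a class, so two differ by a multiple of 12. Hence 12 + 1 = 13.

13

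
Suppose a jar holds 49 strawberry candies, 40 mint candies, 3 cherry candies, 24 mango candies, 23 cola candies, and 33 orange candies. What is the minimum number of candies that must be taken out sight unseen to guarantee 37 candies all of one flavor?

Treat the 6 flavors as pigeonholes.
In the worst case we take at most 36 of each flavor, but all 3 cherry, all 24 mango, all 23 cola, and all 33 orange (fewer than 36), giving 36 + 36 + 3 + 24 + 23 + 33 = 155.
One more candy then forces some flavor to 37, so 155 + 1 = 156.

156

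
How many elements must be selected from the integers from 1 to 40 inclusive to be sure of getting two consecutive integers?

Partition {1, …, 40} into 20 pairs: {1,2}, {3,4}, …, {39,40}.
Choosing 20 integers — say the 20 even numbers 2, 4, …, 40 — takes one from each pair and avoids the property.
Choosing 21 forces two into the same pair by pigeonhole, and those are consecutive. So 21.

21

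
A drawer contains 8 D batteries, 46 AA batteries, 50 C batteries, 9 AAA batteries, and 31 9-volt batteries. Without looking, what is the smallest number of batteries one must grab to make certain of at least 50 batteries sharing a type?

144

In the worst case we take at most 49 of each type, but all 8 D, all 46 AA, all 9 AAA, and all 31 9-volt (fewer than 49), giving 8 + 46 + 49 + 9 + 31 = 143.
One more battery then forces some type to 50, so 143 + 1 = 144.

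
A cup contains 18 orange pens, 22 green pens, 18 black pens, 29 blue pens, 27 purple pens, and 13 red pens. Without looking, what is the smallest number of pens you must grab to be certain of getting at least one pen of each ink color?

The hardest ink color to obtain is red: we could draw every other pen first — 127 − 13 = 114 pens — without a single red one.
The next draw must be red, so 114 + 1 = 115.

115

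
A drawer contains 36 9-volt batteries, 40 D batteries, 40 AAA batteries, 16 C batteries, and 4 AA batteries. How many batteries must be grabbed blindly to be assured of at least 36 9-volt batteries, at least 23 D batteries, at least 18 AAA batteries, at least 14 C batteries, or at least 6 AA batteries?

92

The worst case stops just short of every target: 35 9-volt, 22 D, 17 AAA, 13 C, all 4 AA — 35 + 22 + 17 + 13 + 4 = 91 batteries.
One more battery must push some type to its target, so 91 + 1 = 92.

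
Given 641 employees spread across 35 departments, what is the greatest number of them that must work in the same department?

The 641 employees fall into 35 departments.
If each of the 35 departments held at most 18, the total would be at most 35 × 18 = 630 < 641, a contradiction.
So at least one holds ⌈641/35⌉ = 19.

19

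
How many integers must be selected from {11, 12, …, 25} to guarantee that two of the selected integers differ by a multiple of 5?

Use the pigeonhole principle on residue classes: group the integers by remainder mod 5; there are 5 residue classes, each nonempty in this range.
Choosing one from each class (5 integers) avoids any shared remainder.
One more choice must repeat a class, so two differ by a multiple of 5. Hence 5 + 1 = 6.

6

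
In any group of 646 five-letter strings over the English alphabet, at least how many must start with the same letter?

25

There are 26 possible first letters, which serve as the pigeonholes.
If each of the 26 possible first letters held at most 24, the total would be at most 26 × 24 = 624 < 646, a contradiction.
So at least one holds ⌈646/26⌉ = 25.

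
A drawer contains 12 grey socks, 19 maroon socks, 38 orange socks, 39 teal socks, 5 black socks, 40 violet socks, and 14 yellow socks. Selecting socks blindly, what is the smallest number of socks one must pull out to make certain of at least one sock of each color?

The hardest color to obtain is black: we could draw every other sock first — 167 − 5 = 162 socks — without a single black one.
The next draw must be black, so 162 + 1 = 163.

163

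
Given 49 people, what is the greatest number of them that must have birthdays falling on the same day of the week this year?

There are 7 days of the week, which serve as the pigeonholes.
If each of the 7 days of the week held at most 6, the total would be at most 7 × 6 = 42 < 49, a contradiction.
So at least one holds ⌈49/7⌉ = 7.

7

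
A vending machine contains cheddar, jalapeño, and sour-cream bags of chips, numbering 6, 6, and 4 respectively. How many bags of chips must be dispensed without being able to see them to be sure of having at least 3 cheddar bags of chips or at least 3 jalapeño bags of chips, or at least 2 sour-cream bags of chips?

6

The worst case stops just short of every target: 2 cheddar, 2 jalapeño, 1 sour-cream — 2 + 2 + 1 = 5 bags of chips.
One more bag of chips must push some flavor to its target, so 5 + 1 = 6.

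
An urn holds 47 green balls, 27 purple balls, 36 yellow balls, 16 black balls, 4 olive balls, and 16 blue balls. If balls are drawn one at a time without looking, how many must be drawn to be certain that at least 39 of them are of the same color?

In the worst case we take at most 38 of each color, but all 27 purple, all 36 yellow, all 16 black, all 4 olive, and all 16 blue (fewer than 38), giving 38 + 27 + 36 + 16 + 4 + 16 = 137.
One more ball then forces some color to 39, so 137 + 1 = 138.

138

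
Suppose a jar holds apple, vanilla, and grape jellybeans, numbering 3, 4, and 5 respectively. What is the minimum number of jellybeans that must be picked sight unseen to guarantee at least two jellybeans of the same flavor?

4

The worst case takes 1 jellybean of each flavor without reaching 2 of any: 3 × 1 = 3.
The next jellybean must bring some flavor to 2, so 3 + 1 = 4.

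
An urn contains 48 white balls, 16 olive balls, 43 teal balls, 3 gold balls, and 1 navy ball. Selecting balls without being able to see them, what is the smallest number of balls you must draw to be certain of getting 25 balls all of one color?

69

In the worst case we take at most 24 of each color, but all 16 olive, all 3 gold, and all 1 navy (fewer than 24), giving 24 + 16 + 24 + 3 + 1 = 68.
One more ball then forces some color to 25, so 68 + 1 = 69.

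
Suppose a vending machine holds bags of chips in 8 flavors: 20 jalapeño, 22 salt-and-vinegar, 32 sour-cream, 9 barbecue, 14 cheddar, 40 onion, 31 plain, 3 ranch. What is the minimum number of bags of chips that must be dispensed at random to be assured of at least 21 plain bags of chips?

161

The worst case draws every non-plain bag of chips first: 20 + 22 + 32 + 9 + 14 + 40 + 3 = 140.
The next 21 draws are then forced to be plain, giving 140 + 21 = 161.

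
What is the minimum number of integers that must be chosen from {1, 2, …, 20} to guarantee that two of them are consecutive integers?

11

Partition {1, …, 20} into 10 pairs: {1,2}, {3,4}, …, {19,20}.
Choosing 10 integers — say the 10 even numbers 2, 4, …, 20 — takes one from each pair and avoids the property.
Choosing 11 forces two into the same pair by pigeonhole, and those are consecutive. So 11.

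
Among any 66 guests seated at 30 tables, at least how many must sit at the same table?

If each of the 30 tables held at most 2, the total would be at most 30 × 2 = 60 < 66, a contradiction.
So at least one holds ⌈66/30⌉ = 3.

3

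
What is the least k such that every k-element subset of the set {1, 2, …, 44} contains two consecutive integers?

23

Partition {1, …, 44} into 22 pairs: {1,2}, {3,4}, …, {43,44}.
Choosing 22 integers — say the 22 even numbers 2, 4, …, 44 — takes one from each pair and avoids the property.
Choosing 23 forces two into the same pair by pigeonhole, and those are consecutive. So 23.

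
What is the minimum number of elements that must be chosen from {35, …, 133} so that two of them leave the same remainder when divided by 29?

Use the pigeonhole principle on residue classes: group the integers by remainder mod 29; there are 29 residue classes, each nonempty in this range.
Choosing one from each class (29 integers) avoids any shared remainder.
One more choice must repeat a class, so two differ by a multiple of 29. Hence 29 + 1 = 30.

30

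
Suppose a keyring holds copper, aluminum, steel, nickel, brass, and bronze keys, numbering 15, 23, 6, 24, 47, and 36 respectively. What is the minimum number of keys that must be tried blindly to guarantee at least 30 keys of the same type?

127

In the worst case we take at most 29 of each type, but all 15 copper, all 23 aluminum, all 6 steel, and all 24 nickel (fewer than 29), giving 15 + 23 + 6 + 24 + 29 + 29 = 126.
One more key then forces some type to 30, so 126 + 1 = 127.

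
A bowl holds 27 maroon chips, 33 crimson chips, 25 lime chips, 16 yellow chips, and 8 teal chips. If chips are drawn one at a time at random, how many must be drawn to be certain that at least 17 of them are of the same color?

73

Treat the 5 colors as pigeonholes.
In the worst case we take at most 16 of each color, but all 8 teal (fewer than 16), giving 16 + 16 + 16 + 16 + 8 = 72.
One more chip then forces some color to 17, so 72 + 1 = 73.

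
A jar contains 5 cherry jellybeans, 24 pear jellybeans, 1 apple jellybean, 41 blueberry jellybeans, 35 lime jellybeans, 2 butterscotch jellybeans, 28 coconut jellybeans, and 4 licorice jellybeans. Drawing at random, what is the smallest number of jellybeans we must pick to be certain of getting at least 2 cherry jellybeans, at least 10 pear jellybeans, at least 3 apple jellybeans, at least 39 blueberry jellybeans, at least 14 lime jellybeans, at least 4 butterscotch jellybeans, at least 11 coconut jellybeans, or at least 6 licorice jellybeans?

The worst case stops just short of every target: 1 cherry, 9 pear, all 1 apple, 38 blueberry, 13 lime, all 2 butterscotch, 10 coconut, all 4 licorice — 1 + 9 + 1 + 38 + 13 + 2 + 10 + 4 = 78 jellybeans.
One more jellybean must push some flavor to its target, so 78 + 1 = 79.

79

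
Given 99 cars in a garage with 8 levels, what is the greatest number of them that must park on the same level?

The 99 cars fall into 8 levels.
If each of the 8 levels held at most 12, the total would be at most 8 × 12 = 96 < 99, a contradiction.
So at least one holds ⌈99/8⌉ = 13.

13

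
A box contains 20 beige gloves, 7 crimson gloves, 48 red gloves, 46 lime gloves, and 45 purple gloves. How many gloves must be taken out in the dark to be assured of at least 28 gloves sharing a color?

Treat the 5 colors as pigeonholes.
In the worst case we take at most 27 of each color, but all 20 beige and all 7 crimson (fewer than 27), giving 20 + 7 + 27 + 27 + 27 = 108.
One more glove then forces some color to 28, so 108 + 1 = 109.

109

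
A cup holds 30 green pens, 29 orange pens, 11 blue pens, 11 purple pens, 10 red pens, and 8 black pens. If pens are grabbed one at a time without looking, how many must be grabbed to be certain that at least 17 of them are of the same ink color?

In the worst case we take at most 16 of each ink color, but all 11 blue, all 11 purple, all 10 red, and all 8 black (fewer than 16), giving 16 + 16 + 11 + 11 + 10 + 8 = 72.
One more pen then forces some ink color to 17, so 72 + 1 = 73.

73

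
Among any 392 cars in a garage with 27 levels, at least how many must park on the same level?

15

If each of the 27 levels held at most 14, the total would be at most 27 × 14 = 378 < 392, a contradiction.
So at least one holds ⌈392/27⌉ = 15.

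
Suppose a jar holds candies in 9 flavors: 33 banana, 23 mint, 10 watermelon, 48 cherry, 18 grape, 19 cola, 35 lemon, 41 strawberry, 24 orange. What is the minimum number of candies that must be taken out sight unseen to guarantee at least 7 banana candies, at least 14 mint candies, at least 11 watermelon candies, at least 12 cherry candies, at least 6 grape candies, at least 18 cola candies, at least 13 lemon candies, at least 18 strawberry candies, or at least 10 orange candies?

The worst case stops just short of every target: 6 banana, 13 mint, 10 watermelon, 11 cherry, 5 grape, 17 cola, 12 lemon, 17 strawberry, 9 orange — 6 + 13 + 10 + 11 + 5 + 17 + 12 + 17 + 9 = 100 candies.
One more candy must push some flavor to its target, so 100 + 1 = 101.

101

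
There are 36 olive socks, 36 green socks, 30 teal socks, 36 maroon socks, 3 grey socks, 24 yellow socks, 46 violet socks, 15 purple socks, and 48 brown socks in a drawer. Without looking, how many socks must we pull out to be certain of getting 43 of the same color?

In the worst case we take at most 42 of each color, but all 36 olive, all 36 green, all 30 teal, all 36 maroon, all 3 grey, all 24 yellow, and all 15 purple (fewer than 42), giving 36 + 36 + 30 + 36 + 3 + 24 + 42 + 15 + 42 = 264.
One more sock then forces some color to 43, so 264 + 1 = 265.

265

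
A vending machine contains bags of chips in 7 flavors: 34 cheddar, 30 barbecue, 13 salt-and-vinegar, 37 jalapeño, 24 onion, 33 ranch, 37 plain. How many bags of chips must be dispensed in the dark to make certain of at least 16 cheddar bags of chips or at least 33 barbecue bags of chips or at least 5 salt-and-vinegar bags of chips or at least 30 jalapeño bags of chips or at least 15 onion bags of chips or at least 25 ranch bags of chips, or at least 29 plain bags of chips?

Each of the 7 flavors has its own threshold; avoid all of them simultaneously.
The worst case stops just short of every target: 15 cheddar, all 30 barbecue, 4 salt-and-vinegar, 29 jalapeño, 14 onion, 24 ranch, 28 plain — 15 + 30 + 4 + 29 + 14 + 24 + 28 = 144 bags of chips.
One more bag of chips must push some flavor to its target, so 144 + 1 = 145.

145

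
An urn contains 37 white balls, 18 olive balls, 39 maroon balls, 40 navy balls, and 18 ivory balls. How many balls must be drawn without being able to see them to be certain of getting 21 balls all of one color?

97

In the worst case we take at most 20 of each color, but all 18 olive and all 18 ivory (fewer than 20), giving 20 + 18 + 20 + 20 + 18 = 96.
One more ball then forces some color to 21, so 96 + 1 = 97.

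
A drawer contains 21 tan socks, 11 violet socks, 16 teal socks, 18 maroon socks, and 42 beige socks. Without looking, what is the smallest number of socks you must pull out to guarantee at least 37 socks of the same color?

103

In the worst case we take at most 36 of each color, but all 21 tan, all 11 violet, all 16 teal, and all 18 maroon (fewer than 36), giving 21 + 11 + 16 + 18 + 36 = 102.
One more sock then forces some color to 37, so 102 + 1 = 103.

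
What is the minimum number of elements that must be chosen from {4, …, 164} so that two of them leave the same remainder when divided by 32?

Group the integers by remainder mod 32; there are 32 residue classes, each nonempty in this range.
Choosing one from each class (32 integers) avoids any shared remainder.
One more choice must repeat a class, so two differ by a multiple of 32. Hence 32 + 1 = 33.

33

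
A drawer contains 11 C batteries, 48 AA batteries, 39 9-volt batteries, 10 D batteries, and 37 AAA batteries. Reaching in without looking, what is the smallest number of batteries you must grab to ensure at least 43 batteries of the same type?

140

Treat the 5 types as pigeonholes.
In the worst case we take at most 42 of each type, but all 11 C, all 39 9-volt, all 10 D, and all 37 AAA (fewer than 42), giving 11 + 42 + 39 + 10 + 37 = 139.
One more battery then forces some type to 43, so 139 + 1 = 140.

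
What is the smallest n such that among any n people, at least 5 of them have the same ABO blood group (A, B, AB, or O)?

There are 4 ABO blood groups acting as pigeonholes.
With 4 × 4 = 16 people we could place exactly 4 in each, with no class reaching 5.
One more forces some class to hold 5, so 16 + 1 = 17.

17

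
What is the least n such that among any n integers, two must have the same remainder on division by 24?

Use the pigeonhole principle on residue classes: two integers differ by a multiple of 24 exactly when they share a remainder mod 24.
There are 24 residue classes mod 24, so 24 integers can all lie in distinct classes.
One more integer must repeat a residue, giving a difference divisible by 24. So n = 24 + 1 = 25.

25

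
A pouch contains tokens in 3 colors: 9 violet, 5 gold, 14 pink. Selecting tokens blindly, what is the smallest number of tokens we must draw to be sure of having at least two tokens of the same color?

Treat the 3 colors as pigeonholes.
The worst case takes 1 token of each color without reaching 2 of any: 3 × 1 = 3.
The next token must bring some color to 2, so 3 + 1 = 4.

4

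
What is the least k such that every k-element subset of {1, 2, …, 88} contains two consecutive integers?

Partition {1, …, 88} into 44 pairs: {1,2}, {3,4}, …, {87,88}.
Choosing 44 integers — say the 44 even numbers 2, 4, …, 88 — takes one from each pair and avoids the property.
Choosing 45 forces two into the same pair by pigeonhole, and those are consecutive. So 45.

45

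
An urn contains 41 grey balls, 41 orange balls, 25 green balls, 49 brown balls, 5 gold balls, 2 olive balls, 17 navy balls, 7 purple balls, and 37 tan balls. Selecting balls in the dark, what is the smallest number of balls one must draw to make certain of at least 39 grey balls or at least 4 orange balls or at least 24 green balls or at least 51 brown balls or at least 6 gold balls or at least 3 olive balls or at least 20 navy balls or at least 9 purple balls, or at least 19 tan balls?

Each of the 9 colors has its own threshold; avoid all of them simultaneously.
The worst case stops just short of every target: 38 grey, 3 orange, 23 green, all 49 brown, 5 gold, 2 olive, all 17 navy, all 7 purple, 18 tan — 38 + 3 + 23 + 49 + 5 + 2 + 17 + 7 + 18 = 162 balls.
One more ball must push some color to its target, so 162 + 1 = 163.

163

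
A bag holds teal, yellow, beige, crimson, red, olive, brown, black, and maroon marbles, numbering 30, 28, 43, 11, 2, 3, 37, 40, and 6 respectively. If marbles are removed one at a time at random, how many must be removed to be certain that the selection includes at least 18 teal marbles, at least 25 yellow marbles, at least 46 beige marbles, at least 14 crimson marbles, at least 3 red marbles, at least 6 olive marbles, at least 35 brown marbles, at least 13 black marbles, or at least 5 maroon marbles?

151

The worst case stops just short of every target: 17 teal, 24 yellow, all 43 beige, all 11 crimson, 2 red, all 3 olive, 34 brown, 12 black, 4 maroon — 17 + 24 + 43 + 11 + 2 + 3 + 34 + 12 + 4 = 150 marbles.
One more marble must push some color to its target, so 150 + 1 = 151.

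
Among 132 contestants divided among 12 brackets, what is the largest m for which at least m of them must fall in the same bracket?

11

If each of the 12 brackets held at most 10, the total would be at most 12 × 10 = 120 < 132, a contradiction.
So at least one holds ⌈132/12⌉ = 11.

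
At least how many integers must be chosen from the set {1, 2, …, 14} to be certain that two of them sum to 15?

Partition {1, …, 14} into 7 pairs: {1,14}, {2,13}, …, {7,8}.
Choosing 7 integers — say the integers 1 through 7 — takes one from each pair and avoids the property.
Choosing 8 forces two into the same pair by pigeonhole, and those sum to 15. So 8.

8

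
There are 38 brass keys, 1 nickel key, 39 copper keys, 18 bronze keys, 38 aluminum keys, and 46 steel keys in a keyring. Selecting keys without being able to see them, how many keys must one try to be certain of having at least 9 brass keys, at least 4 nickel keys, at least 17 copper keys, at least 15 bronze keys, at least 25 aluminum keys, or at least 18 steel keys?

81

Each of the 6 types has its own threshold; avoid all of them simultaneously.
The worst case stops just short of every target: 8 brass, all 1 nickel, 16 copper, 14 bronze, 24 aluminum, 17 steel — 8 + 1 + 16 + 14 + 24 + 17 = 80 keys.
One more key must push some type to its target, so 80 + 1 = 81.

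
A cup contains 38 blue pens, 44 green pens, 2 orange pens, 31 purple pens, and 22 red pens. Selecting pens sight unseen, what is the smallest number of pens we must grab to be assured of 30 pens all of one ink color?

In the worst case we take at most 29 of each ink color, but all 2 orange and all 22 red (fewer than 29), giving 29 + 29 + 2 + 29 + 22 = 111.
One more pen then forces some ink color to 30, so 111 + 1 = 112.

112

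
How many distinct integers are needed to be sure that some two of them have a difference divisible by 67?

Use the pigeonhole principle on residue classes: two integers differ by a multiple of 67 exactly when they share a remainder mod 67.
There are 67 residue classes mod 67, so 67 integers can all lie in distinct classes.
One more integer must repeat a residue, giving a difference divisible by 67. So n = 67 + 1 = 68.

68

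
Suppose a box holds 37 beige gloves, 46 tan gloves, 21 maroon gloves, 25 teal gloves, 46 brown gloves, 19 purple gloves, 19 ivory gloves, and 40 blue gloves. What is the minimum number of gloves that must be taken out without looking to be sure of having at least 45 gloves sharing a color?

Treat the 8 colors as pigeonholes.
In the worst case we take at most 44 of each color, but all 37 beige, all 21 maroon, all 25 teal, all 19 purple, all 19 ivory, and all 40 blue (fewer than 44), giving 37 + 44 + 21 + 25 + 44 + 19 + 19 + 40 = 249.
One more glove then forces some color to 45, so 249 + 1 = 250.

250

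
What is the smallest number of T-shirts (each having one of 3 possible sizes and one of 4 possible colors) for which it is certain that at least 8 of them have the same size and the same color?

85

There are 3 × 4 = 12 (size, color) combinations acting as pigeonholes.
With 12 × 7 = 84 T-shirts we could place exactly 7 in each, with no (size, color) pair reaching 8.
One more forces some (size, color) pair to hold 8, so 84 + 1 = 85.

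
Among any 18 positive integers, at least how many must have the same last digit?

There are 10 possible last digits, which serve as the pigeonholes.
If each of the 10 possible last digits held at most 1, the total would be at most 10 × 1 = 10 < 18, a contradiction.
So at least one holds ⌈18/10⌉ = 2.

2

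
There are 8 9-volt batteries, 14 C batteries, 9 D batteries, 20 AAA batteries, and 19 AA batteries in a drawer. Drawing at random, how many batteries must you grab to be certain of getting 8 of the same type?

The worst case takes 7 batteries of each type without reaching 8 of any: 5 × 7 = 35.
The next battery must bring some type to 8, so 35 + 1 = 36.

36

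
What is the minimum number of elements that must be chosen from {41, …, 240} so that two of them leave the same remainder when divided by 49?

Use the pigeonhole principle on residue classes: group the integers by remainder mod 49; there are 49 residue classes, each nonempty in this range.
Choosing one from each class (49 integers) avoids any shared remainder.
One more choice must repeat a class, so two differ by a multiple of 49. Hence 49 + 1 = 50.

50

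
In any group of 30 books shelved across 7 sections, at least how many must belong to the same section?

5

The 30 books fall into 7 sections.
If each of the 7 sections held at most 4, the total would be at most 7 × 4 = 28 < 30, a contradiction.
So at least one holds ⌈30/7⌉ = 5.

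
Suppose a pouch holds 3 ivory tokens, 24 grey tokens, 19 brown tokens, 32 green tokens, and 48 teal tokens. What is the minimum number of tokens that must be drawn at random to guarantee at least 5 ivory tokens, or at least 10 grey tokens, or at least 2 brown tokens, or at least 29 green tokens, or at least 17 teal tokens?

58

The worst case stops just short of every target: all 3 ivory, 9 grey, 1 brown, 28 green, 16 teal — 3 + 9 + 1 + 28 + 16 = 57 tokens.
One more token must push some color to its target, so 57 + 1 = 58.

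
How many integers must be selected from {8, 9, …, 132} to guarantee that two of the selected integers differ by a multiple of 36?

Group the integers by remainder mod 36; there are 36 residue classes, each nonempty in this range.
Choosing one from each class (36 integers) avoids any shared remainder.
One more choice must repeat a class, so two differ by a multiple of 36. Hence 36 + 1 = 37.

37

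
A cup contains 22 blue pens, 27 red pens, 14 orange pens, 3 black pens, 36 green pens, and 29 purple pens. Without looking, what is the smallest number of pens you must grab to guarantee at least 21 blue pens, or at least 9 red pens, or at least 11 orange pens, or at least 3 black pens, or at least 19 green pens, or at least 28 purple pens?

Each of the 6 ink colors has its own threshold; avoid all of them simultaneously.
The worst case stops just short of every target: 20 blue, 8 red, 10 orange, 2 black, 18 green, 27 purple — 20 + 8 + 10 + 2 + 18 + 27 = 85 pens.
One more pen must push some ink color to its target, so 85 + 1 = 86.

86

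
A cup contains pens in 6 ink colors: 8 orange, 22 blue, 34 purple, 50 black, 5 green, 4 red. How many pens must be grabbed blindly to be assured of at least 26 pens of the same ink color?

In the worst case we take at most 25 of each ink color, but all 8 orange, all 22 blue, all 5 green, and all 4 red (fewer than 25), giving 8 + 22 + 25 + 25 + 5 + 4 = 89.
One more pen then forces some ink color to 26, so 89 + 1 = 90.

90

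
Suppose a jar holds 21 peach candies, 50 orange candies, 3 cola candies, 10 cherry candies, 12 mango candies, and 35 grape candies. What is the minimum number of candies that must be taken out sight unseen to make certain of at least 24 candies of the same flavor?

In the worst case we take at most 23 of each flavor, but all 21 peach, all 3 cola, all 10 cherry, and all 12 mango (fewer than 23), giving 21 + 23 + 3 + 10 + 12 + 23 = 92.
One more candy then forces some flavor to 24, so 92 + 1 = 93.

93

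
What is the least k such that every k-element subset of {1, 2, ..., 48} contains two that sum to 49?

25

Partition {1, …, 48} into 24 pairs: {1,48}, {2,47}, …, {24,25}.
Choosing 24 integers — say the integers 1 through 24 — takes one from each pair and avoids the property.
Choosing 25 forces two into the same pair by pigeonhole, and those sum to 49. So 25.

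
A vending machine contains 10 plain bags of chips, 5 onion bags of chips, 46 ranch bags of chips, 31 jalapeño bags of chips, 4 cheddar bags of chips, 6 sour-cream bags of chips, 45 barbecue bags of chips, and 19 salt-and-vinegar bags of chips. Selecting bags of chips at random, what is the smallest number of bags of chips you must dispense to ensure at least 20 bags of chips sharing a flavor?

102

Treat the 8 flavors as pigeonholes.
In the worst case we take at most 19 of each flavor, but all 10 plain, all 5 onion, all 4 cheddar, and all 6 sour-cream (fewer than 19), giving 10 + 5 + 19 + 19 + 4 + 6 + 19 + 19 = 101.
One more bag of chips then forces some flavor to 20, so 101 + 1 = 102.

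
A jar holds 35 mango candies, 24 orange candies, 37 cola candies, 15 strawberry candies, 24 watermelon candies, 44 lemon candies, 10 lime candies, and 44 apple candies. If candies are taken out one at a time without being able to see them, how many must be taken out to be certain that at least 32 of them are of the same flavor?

198

In the worst case we take at most 31 of each flavor, but all 24 orange, all 15 strawberry, all 24 watermelon, and all 10 lime (fewer than 31), giving 31 + 24 + 31 + 15 + 24 + 31 + 10 + 31 = 197.
One more candy then forces some flavor to 32, so 197 + 1 = 198.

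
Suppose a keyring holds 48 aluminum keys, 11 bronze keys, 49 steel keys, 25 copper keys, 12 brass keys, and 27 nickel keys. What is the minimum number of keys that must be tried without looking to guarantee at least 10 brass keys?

170

The worst case draws every non-brass key first: 48 + 11 + 49 + 25 + 27 = 160.
The next 10 draws are then forced to be brass, giving 160 + 10 = 170.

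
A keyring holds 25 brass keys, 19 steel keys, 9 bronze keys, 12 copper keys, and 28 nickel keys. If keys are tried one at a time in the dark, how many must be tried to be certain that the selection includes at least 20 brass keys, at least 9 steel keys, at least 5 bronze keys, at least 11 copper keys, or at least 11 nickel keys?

52

Each of the 5 types has its own threshold; avoid all of them simultaneously.
The worst case stops just short of every target: 19 brass, 8 steel, 4 bronze, 10 copper, 10 nickel — 19 + 8 + 4 + 10 + 10 = 51 keys.
One more key must push some type to its target, so 51 + 1 = 52.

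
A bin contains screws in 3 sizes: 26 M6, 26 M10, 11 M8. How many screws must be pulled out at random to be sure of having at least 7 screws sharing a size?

19

The worst case takes 6 screws of each size without reaching 7 of any: 3 × 6 = 18.
The next screw must bring some size to 7, so 18 + 1 = 19.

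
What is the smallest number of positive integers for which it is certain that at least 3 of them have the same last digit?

There are 10 possible last digits acting as pigeonholes.
With 10 × 2 = 20 positive integers we could place exactly 2 in each, with no class reaching 3.
One more forces some class to hold 3, so 20 + 1 = 21.

21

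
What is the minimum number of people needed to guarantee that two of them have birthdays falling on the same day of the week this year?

8

There are 7 days of the week acting as pigeonholes.
With 7 people we could place one in each, avoiding any repeat.
One more forces some class to hold 2, so 7 + 1 = 8.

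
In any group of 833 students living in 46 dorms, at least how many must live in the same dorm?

The 833 students fall into 46 dorms.
If each of the 46 dorms held at most 18, the total would be at most 46 × 18 = 828 < 833, a contradiction.
So at least one holds ⌈833/46⌉ = 19.

19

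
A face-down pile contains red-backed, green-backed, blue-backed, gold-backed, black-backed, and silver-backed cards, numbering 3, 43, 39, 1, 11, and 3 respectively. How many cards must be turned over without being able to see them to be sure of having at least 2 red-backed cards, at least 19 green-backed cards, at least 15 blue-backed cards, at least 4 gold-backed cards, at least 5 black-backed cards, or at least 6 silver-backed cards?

42

Each of the 6 back colors has its own threshold; avoid all of them simultaneously.
The worst case stops just short of every target: 1 red-backed, 18 green-backed, 14 blue-backed, all 1 gold-backed, 4 black-backed, all 3 silver-backed — 1 + 18 + 14 + 1 + 4 + 3 = 41 cards.
One more card must push some back color to its target, so 41 + 1 = 42.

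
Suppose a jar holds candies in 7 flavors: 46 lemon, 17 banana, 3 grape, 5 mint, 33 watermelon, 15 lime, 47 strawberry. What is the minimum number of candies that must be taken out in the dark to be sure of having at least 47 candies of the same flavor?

166

In the worst case we take at most 46 of each flavor, but all 17 banana, all 3 grape, all 5 mint, all 33 watermelon, and all 15 lime (fewer than 46), giving 46 + 17 + 3 + 5 + 33 + 15 + 46 = 165.
One more candy then forces some flavor to 47, so 165 + 1 = 166.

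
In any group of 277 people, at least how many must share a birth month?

There are 12 months of the year, which serve as the pigeonholes.
If each of the 12 months of the year held at most 23, the total would be at most 12 × 23 = 276 < 277, a contradiction.
So at least one holds ⌈277/12⌉ = 24.

24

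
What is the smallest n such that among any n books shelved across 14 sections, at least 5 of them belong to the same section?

There are 14 sections acting as pigeonholes.
With 14 × 4 = 56 books we could place exactly 4 in each, with no class reaching 5.
One more forces some class to hold 5, so 56 + 1 = 57.

57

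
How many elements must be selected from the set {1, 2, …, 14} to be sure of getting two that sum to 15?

8

Partition {1, …, 14} into 7 pairs: {1,14}, {2,13}, …, {7,8}.
Choosing 7 integers — say the integers 1 through 7 — takes one from each pair and avoids the property.
Choosing 8 forces two into the same pair by pigeonhole, and those sum to 15. So 8.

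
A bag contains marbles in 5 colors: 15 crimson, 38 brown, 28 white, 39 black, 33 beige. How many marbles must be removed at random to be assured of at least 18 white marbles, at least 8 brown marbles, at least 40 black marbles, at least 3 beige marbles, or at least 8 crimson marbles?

73

Each of the 5 colors has its own threshold; avoid all of them simultaneously.
The worst case stops just short of every target: 7 crimson, 7 brown, 17 white, 39 black, 2 beige — 7 + 7 + 17 + 39 + 2 = 72 marbles.
One more marble must push some color to its target, so 72 + 1 = 73.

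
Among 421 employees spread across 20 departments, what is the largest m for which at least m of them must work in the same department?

22

The 421 employees fall into 20 departments.
If each of the 20 departments held at most 21, the total would be at most 20 × 21 = 420 < 421, a contradiction.
So at least one holds ⌈421/20⌉ = 22.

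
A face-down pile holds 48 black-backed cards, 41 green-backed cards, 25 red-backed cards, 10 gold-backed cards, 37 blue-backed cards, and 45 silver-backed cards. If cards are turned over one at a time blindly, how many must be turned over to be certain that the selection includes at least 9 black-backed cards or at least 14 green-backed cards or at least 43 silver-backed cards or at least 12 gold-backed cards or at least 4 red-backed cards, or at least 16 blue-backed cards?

The worst case stops just short of every target: 8 black-backed, 13 green-backed, 3 red-backed, all 10 gold-backed, 15 blue-backed, 42 silver-backed — 8 + 13 + 3 + 10 + 15 + 42 = 91 cards.
One more card must push some back color to its target, so 91 + 1 = 92.

92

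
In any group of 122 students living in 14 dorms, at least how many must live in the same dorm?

9

If each of the 14 dorms held at most 8, the total would be at most 14 × 8 = 112 < 122, a contradiction.
So at least one holds ⌈122/14⌉ = 9.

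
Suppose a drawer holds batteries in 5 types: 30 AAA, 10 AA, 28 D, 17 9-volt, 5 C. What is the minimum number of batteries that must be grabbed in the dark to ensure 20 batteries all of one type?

In the worst case we take at most 19 of each type, but all 10 AA, all 17 9-volt, and all 5 C (fewer than 19), giving 19 + 10 + 19 + 17 + 5 = 70.
One more battery then forces some type to 20, so 70 + 1 = 71.

71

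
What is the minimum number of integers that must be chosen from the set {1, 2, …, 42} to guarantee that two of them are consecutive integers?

Partition {1, …, 42} into 21 pairs: {1,2}, {3,4}, …, {41,42}.
Choosing 21 integers — say the 21 even numbers 2, 4, …, 42 — takes one from each pair and avoids the property.
Choosing 22 forces two into the same pair by pigeonhole, and those are consecutive. So 22.

22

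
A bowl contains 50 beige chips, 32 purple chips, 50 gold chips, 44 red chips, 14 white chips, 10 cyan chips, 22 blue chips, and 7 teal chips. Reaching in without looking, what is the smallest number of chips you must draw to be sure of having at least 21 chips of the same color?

In the worst case we take at most 20 of each color, but all 14 white, all 10 cyan, and all 7 teal (fewer than 20), giving 20 + 20 + 20 + 20 + 14 + 10 + 20 + 7 = 131.
One more chip then forces some color to 21, so 131 + 1 = 132.

132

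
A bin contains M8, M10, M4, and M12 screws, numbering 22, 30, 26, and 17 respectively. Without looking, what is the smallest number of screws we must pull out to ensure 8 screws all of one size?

29

Treat the 4 sizes as pigeonholes.
The worst case takes 7 screws of each size without reaching 8 of any: 4 × 7 = 28.
The next screw must bring some size to 8, so 28 + 1 = 29.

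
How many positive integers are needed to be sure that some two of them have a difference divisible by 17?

Two integers differ by a multiple of 17 exactly when they share a remainder mod 17.
There are 17 residue classes mod 17, so 17 integers can all lie in distinct classes.
One more integer must repeat a residue, giving a difference divisible by 17. So n = 17 + 1 = 18.

18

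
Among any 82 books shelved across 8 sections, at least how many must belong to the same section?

11

The 82 books fall into 8 sections.
If each of the 8 sections held at most 10, the total would be at most 8 × 10 = 80 < 82, a contradiction.
So at least one holds ⌈82/8⌉ = 11.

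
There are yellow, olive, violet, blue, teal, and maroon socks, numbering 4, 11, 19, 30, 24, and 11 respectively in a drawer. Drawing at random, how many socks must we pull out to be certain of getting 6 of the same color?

In the worst case we take at most 5 of each color, but all 4 yellow (fewer than 5), giving 4 + 5 + 5 + 5 + 5 + 5 = 29.
One more sock then forces some color to 6, so 29 + 1 = 30.

30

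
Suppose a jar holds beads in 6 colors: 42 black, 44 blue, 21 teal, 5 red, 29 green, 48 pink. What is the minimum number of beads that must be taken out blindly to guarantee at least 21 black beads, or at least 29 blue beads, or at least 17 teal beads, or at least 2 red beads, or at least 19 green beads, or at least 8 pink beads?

The worst case stops just short of every target: 20 black, 28 blue, 16 teal, 1 red, 18 green, 7 pink — 20 + 28 + 16 + 1 + 18 + 7 = 90 beads.
One more bead must push some color to its target, so 90 + 1 = 91.

91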